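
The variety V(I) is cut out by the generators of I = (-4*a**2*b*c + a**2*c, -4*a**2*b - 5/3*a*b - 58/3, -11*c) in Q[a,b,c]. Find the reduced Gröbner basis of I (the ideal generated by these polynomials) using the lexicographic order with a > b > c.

G = {a**2*b + 5/12*a*b + 29/6, c}

The reduced Gröbner basis is the canonical form of the ideal for this ordering.

f_1 = -4*a**2*b*c + a**2*c, LT = a**2*b*c.
f_2 = -4*a**2*b - 5/3*a*b - 58/3, LT = a**2*b.
f_3 = -11*c, LT = c.

S(f_1,f_2): lcm = a**2*b*c. S = -1/4*a**2*c - 5/12*a*b*c - 29/6*c.
  leading term a**2*c: subtract (1/44*a**2)·f_3 from -1/4*a**2*c - 5/12*a*b*c - 29/6*c → -5/12*a*b*c - 29/6*c
  leading term a*b*c: subtract (5/132*a*b)·f_3 from -5/12*a*b*c - 29/6*c → -29/6*c
  leading term c: subtract (29/66)·f_3 from -29/6*c → 0
  remainder 0.

S(f_1,f_3): lcm = a**2*b*c. S = -1/4*a**2*c.
  leading term a**2*c: subtract (1/44*a**2)·f_3 from -1/4*a**2*c → 0
  remainder 0.

S(f_2,f_3): leading monomials are coprime, so the S-polynomial reduces to 0 (Buchberger's first criterion).
Every S-polynomial of the final basis reduces to 0, so we have a Gröbner basis.
Inter-reduce: drop elements whose leading term is divisible by another's, tail-reduce, and make monic.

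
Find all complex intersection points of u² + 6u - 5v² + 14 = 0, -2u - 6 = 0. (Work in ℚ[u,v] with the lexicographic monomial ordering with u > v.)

Compute a lex Gröbner basis by Buchberger's algorithm.
f_1 = u² + 6u - 5v² + 14, LT = u².
f_2 = -2u - 6, LT = u.

S(f_1,f_2): lcm = u². S = 3u - 5v² + 14.
  reduce S modulo (f_1, f_2):
  remainder -5v² + 5 ≠ 0; add h_3 = -5v² + 5 to the basis.

The other S-polynomials (S(f_1,h_3), S(f_2,h_3)) all reduce to 0 modulo the current basis, so we have a Gröbner basis.
Inter-reduce: drop elements whose leading term is divisible by another's, tail-reduce, and make monic.
Reduced Gröbner basis: {u + 3, v² - 1}.

Since the basis is lex-ordered, v² - 1 is univariate in v. Its roots are {-1, 1}. Back-substituting each root into the other basis elements fixes the other coordinates.
  v = -1: the earlier basis element becomes u + 3 = 0, giving u = -3 — point (-3, -1).
  v = 1: the earlier basis element becomes u + 3 = 0, giving u = -3 — point (-3, 1).

{(-3, -1), (-3, 1)}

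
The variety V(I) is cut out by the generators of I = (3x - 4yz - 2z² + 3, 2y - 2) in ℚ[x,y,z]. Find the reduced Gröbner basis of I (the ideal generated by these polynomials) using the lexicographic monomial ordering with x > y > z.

G = {x - ⅔z² - 4/3z + 1, y - 1}

f_1 = 3x - 4yz - 2z² + 3, LT = x.
f_2 = 2y - 2, LT = y.

The S-polynomials (S(f_1,f_2)) all reduce to 0 modulo the current basis, so we have a Gröbner basis.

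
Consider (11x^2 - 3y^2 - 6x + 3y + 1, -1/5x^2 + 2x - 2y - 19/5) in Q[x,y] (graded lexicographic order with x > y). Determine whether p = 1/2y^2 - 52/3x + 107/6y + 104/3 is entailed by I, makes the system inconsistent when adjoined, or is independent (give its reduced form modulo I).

First compute the reduced Gröbner basis of I by Buchberger's algorithm.
f_1 = 11x^2 - 3y^2 - 6x + 3y + 1, LT = x^2.
f_2 = -1/5x^2 + 2x - 2y - 19/5, LT = x^2.

S(f_1,f_2): lcm = x^2. S = -3/11y^2 + 104/11x - 107/11y - 208/11.
  reduce S modulo (f_1, f_2):
  remainder -3/11y^2 + 104/11x - 107/11y - 208/11 ≠ 0; add h_3 = -3/11y^2 + 104/11x - 107/11y - 208/11 to the basis.

The other S-polynomials (S(f_1,h_3), S(f_2,h_3)) all reduce to 0 modulo the current basis, so we have a Gröbner basis.
Inter-reduce: drop elements whose leading term is divisible by another's, tail-reduce, and make monic.
Reduced Gröbner basis: {x^2 - 10x + 10y + 19, y^2 - 104/3x + 107/3y + 208/3}.
Label its elements g_1 = x^2 - 10x + 10y + 19, g_2 = y^2 - 104/3x + 107/3y + 208/3.

Reduce p = 1/2y^2 - 52/3x + 107/6y + 104/3 modulo G:
  leading term y^2: subtract (1/2)·g_2 from 1/2y^2 - 52/3x + 107/6y + 104/3 → 0
  normal form = 0.
Since the normal form is 0, p ∈ I.

1/2y^2 - 52/3x + 107/6y + 104/3 lies in I (it reduces to 0).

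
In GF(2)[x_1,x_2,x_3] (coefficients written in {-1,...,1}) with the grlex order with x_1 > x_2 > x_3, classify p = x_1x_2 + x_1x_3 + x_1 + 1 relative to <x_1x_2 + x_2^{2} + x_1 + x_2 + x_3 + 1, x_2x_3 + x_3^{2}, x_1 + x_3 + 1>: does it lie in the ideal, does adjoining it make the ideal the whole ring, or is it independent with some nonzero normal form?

x_1x_2 + x_1x_3 + x_1 + 1 is independent of I; its normal form modulo I is x_2.

First compute the reduced Gröbner basis of I by Buchberger's algorithm.
f_1 = x_1x_2 + x_2^{2} + x_1 + x_2 + x_3 + 1, LT = x_1x_2.
f_2 = x_2x_3 + x_3^{2}, LT = x_2x_3.
f_3 = x_1 + x_3 + 1, LT = x_1.

S(f_1,f_3): lcm = x_1x_2. S = x_2^{2} + x_2x_3 + x_1 + x_3 + 1.
  reduce S modulo (f_1, f_2, f_3):
  remainder x_2^{2} + x_3^{2} ≠ 0; add h_4 = x_2^{2} + x_3^{2} to the basis.

The other S-polynomials (S(f_1,f_2), S(f_2,f_3), S(f_1,h_4), S(f_2,h_4), S(f_3,h_4)) all reduce to 0 modulo the current basis, so we have a Gröbner basis.
Inter-reduce: drop elements whose leading term is divisible by another's, tail-reduce, and make monic.
Reduced Gröbner basis: {x_2^{2} + x_3^{2}, x_2x_3 + x_3^{2}, x_1 + x_3 + 1}.
Label its elements g_1 = x_2^{2} + x_3^{2}, g_2 = x_2x_3 + x_3^{2}, g_3 = x_1 + x_3 + 1.

Reduce p = x_1x_2 + x_1x_3 + x_1 + 1 modulo G:
  leading term x_1x_2: subtract (x_2)·g_3 from x_1x_2 + x_1x_3 + x_1 + 1 → x_1x_3 + x_2x_3 + x_1 + x_2 + 1
  leading term x_1x_3: subtract (x_3)·g_3 from x_1x_3 + x_2x_3 + x_1 + x_2 + 1 → x_2x_3 + x_3^{2} + x_1 + x_2 + x_3 + 1
  leading term x_2x_3: subtract (1)·g_2 from x_2x_3 + x_3^{2} + x_1 + x_2 + x_3 + 1 → x_1 + x_2 + x_3 + 1
  leading term x_1: subtract (1)·g_3 from x_1 + x_2 + x_3 + 1 → x_2
  leading term x_2: no divisor's leading term divides it; move x_2 to the remainder.
  normal form = x_2.
The normal form is nonzero, so p ∉ I. Since p minus its normal form lies in I, I + (p) = I + (r) where r = x_2; decide whether this ideal is the whole ring.
Run Buchberger on G together with r (pairs among the g_i already reduce to 0 since G is a Gröbner basis):
g_1 = x_2^{2} + x_3^{2}, LT = x_2^{2}.
g_2 = x_2x_3 + x_3^{2}, LT = x_2x_3.
g_3 = x_1 + x_3 + 1, LT = x_1.
r = x_2, LT = x_2.

S(g_1,r): lcm = x_2^{2}. S = x_3^{2}.
  reduce S modulo (g_1, g_2, g_3, r):
  remainder x_3^{2} ≠ 0; add m_5 = x_3^{2} to the basis.

The other S-polynomials (S(g_1,g_2), S(g_1,g_3), S(g_2,g_3), S(g_2,r), S(g_3,r), S(g_1,m_5), S(g_2,m_5), S(g_3,m_5), S(r,m_5)) all reduce to 0 modulo the current basis, so we have a Gröbner basis.
Inter-reduce: drop elements whose leading term is divisible by another's, tail-reduce, and make monic.
Reduced Gröbner basis: {x_3^{2}, x_1 + x_3 + 1, x_2}.
The reduced Gröbner basis of I + (p) is {x_3^{2}, x_1 + x_3 + 1, x_2} ≠ {1}, a proper ideal, so the enlarged system stays consistent: p is independent of I, with normal form x_2.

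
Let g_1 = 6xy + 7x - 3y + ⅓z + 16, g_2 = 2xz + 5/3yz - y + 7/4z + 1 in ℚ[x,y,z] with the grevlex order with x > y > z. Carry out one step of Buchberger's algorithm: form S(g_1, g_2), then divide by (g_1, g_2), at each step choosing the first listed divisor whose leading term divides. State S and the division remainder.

S(g_1, g_2) = -⅚y²z + ½y² + 7/6xz - 11/8yz + 1/18z² - ½y + 8/3z; remainder on division = -⅚y²z + ½y² - 169/72yz + 1/18z² + 1/12y + 79/48z - 7/12.

lcm(LM(g_1), LM(g_2)) = xyz.
S = (lcm/LT(g_1))·g_1 − (lcm/LT(g_2))·g_2 = -⅚y²z + ½y² + 7/6xz - 11/8yz + 1/18z² - ½y + 8/3z.
Reduce S modulo (g_1, g_2) in that order:
  leading term y²z: no divisor's leading term divides it; move -⅚y²z to the remainder.
  leading term y²: no divisor's leading term divides it; move ½y² to the remainder.
  leading term xz: subtract (7/12)·g_2 from 7/6xz - 11/8yz + 1/18z² - ½y + 8/3z → -169/72yz + 1/18z² + 1/12y + 79/48z - 7/12
  leading term yz: no divisor's leading term divides it; move -169/72yz to the remainder.
  leading term z²: no divisor's leading term divides it; move 1/18z² to the remainder.
  leading term y: no divisor's leading term divides it; move 1/12y to the remainder.
  leading term z: no divisor's leading term divides it; move 79/48z to the remainder.
  leading term 1: no divisor's leading term divides it; move -7/12 to the remainder.
The remainder -⅚y²z + ½y² - 169/72yz + 1/18z² + 1/12y + 79/48z - 7/12 is nonzero, so it would be added as the next basis element.
This is the inner loop of Buchberger's algorithm — each nonzero remainder becomes a new basis element.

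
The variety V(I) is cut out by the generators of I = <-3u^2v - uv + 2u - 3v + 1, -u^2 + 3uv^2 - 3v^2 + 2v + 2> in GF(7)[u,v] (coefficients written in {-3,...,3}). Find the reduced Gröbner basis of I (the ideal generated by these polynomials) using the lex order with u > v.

f_1 = -3u^2v - uv + 2u - 3v + 1, LT = u^2v.
f_2 = -u^2 + 3uv^2 - 3v^2 + 2v + 2, LT = u^2.

S(f_1,f_2): lcm = u^2v. S = 3uv^3 - 2uv - 3u - 3v^3 + 2v^2 + 3v + 2.
  leading term uv^3: no divisor's leading term divides it; move 3uv^3 to the remainder.
  leading term uv: no divisor's leading term divides it; move -2uv to the remainder.
  leading term u: no divisor's leading term divides it; move -3u to the remainder.
  leading term v^3: no divisor's leading term divides it; move -3v^3 to the remainder.
  leading term v^2: no divisor's leading term divides it; move 2v^2 to the remainder.
  leading term v: no divisor's leading term divides it; move 3v to the remainder.
  leading term 1: no divisor's leading term divides it; move 2 to the remainder.
  remainder 3uv^3 - 2uv - 3u - 3v^3 + 2v^2 + 3v + 2 ≠ 0; add g_3 = 3uv^3 - 2uv - 3u - 3v^3 + 2v^2 + 3v + 2 to the basis.

S(f_1,g_3): lcm = u^2v^3. S = 3u^2v + u^2 - uv^3 + uv^2 - uv - 3u + v^3 + 2v^2.
  leading term u^2v: subtract (-1)·f_1 from 3u^2v + u^2 - uv^3 + uv^2 - uv - 3u + v^3 + 2v^2 → u^2 - uv^3 + uv^2 - 2uv - u + v^3 + 2v^2 - 3v + 1
  leading term u^2: subtract (-1)·f_2 from u^2 - uv^3 + uv^2 - 2uv - u + v^3 + 2v^2 - 3v + 1 → -uv^3 - 3uv^2 - 2uv - u + v^3 - v^2 - v + 3
  leading term uv^3: subtract (2)·g_3 from -uv^3 - 3uv^2 - 2uv - u + v^3 - v^2 - v + 3 → -3uv^2 + 2uv - 2u + 2v^2 - 1
  leading term uv^2: no divisor's leading term divides it; move -3uv^2 to the remainder.
  leading term uv: no divisor's leading term divides it; move 2uv to the remainder.
  leading term u: no divisor's leading term divides it; move -2u to the remainder.
  leading term v^2: no divisor's leading term divides it; move 2v^2 to the remainder.
  leading term 1: no divisor's leading term divides it; move -1 to the remainder.
  remainder -3uv^2 + 2uv - 2u + 2v^2 - 1 ≠ 0; add g_4 = -3uv^2 + 2uv - 2u + 2v^2 - 1 to the basis.

S(g_3,g_4): lcm = uv^3. S = 3uv^2 + uv - u + 2v^3 + 3v^2 + 3v + 3.
  leading term uv^2: subtract (-1)·g_4 from 3uv^2 + uv - u + 2v^3 + 3v^2 + 3v + 3 → 3uv - 3u + 2v^3 - 2v^2 + 3v + 2
  leading term uv: no divisor's leading term divides it; move 3uv to the remainder.
  leading term u: no divisor's leading term divides it; move -3u to the remainder.
  leading term v^3: no divisor's leading term divides it; move 2v^3 to the remainder.
  leading term v^2: no divisor's leading term divides it; move -2v^2 to the remainder.
  leading term v: no divisor's leading term divides it; move 3v to the remainder.
  leading term 1: no divisor's leading term divides it; move 2 to the remainder.
  remainder 3uv - 3u + 2v^3 - 2v^2 + 3v + 2 ≠ 0; add g_5 = 3uv - 3u + 2v^3 - 2v^2 + 3v + 2 to the basis.

S(g_3,g_5): lcm = uv^3. S = uv^2 - 3uv - u - 3v^5 + 3v^4 - 2v^3 + v + 3.
  leading term uv^2: subtract (2)·g_4 from uv^2 - 3uv - u - 3v^5 + 3v^4 - 2v^3 + v + 3 → 3u - 3v^5 + 3v^4 - 2v^3 + 3v^2 + v - 2
  leading term u: no divisor's leading term divides it; move 3u to the remainder.
  leading term v^5: no divisor's leading term divides it; move -3v^5 to the remainder.
  leading term v^4: no divisor's leading term divides it; move 3v^4 to the remainder.
  leading term v^3: no divisor's leading term divides it; move -2v^3 to the remainder.
  leading term v^2: no divisor's leading term divides it; move 3v^2 to the remainder.
  leading term v: no divisor's leading term divides it; move v to the remainder.
  leading term 1: no divisor's leading term divides it; move -2 to the remainder.
  remainder 3u - 3v^5 + 3v^4 - 2v^3 + 3v^2 + v - 2 ≠ 0; add g_6 = 3u - 3v^5 + 3v^4 - 2v^3 + 3v^2 + v - 2 to the basis.

S(g_4,g_5): lcm = uv^2. S = -2uv + 3u - 3v^4 + 3v^3 + 3v^2 - 3v - 2.
  leading term uv: subtract (-3)·g_5 from -2uv + 3u - 3v^4 + 3v^3 + 3v^2 - 3v - 2 → u - 3v^4 + 2v^3 - 3v^2 - v - 3
  leading term u: subtract (-2)·g_6 from u - 3v^4 + 2v^3 - 3v^2 - v - 3 → v^5 + 3v^4 - 2v^3 + 3v^2 + v
  leading term v^5: no divisor's leading term divides it; move v^5 to the remainder.
  leading term v^4: no divisor's leading term divides it; move 3v^4 to the remainder.
  leading term v^3: no divisor's leading term divides it; move -2v^3 to the remainder.
  leading term v^2: no divisor's leading term divides it; move 3v^2 to the remainder.
  leading term v: no divisor's leading term divides it; move v to the remainder.
  remainder v^5 + 3v^4 - 2v^3 + 3v^2 + v ≠ 0; add g_7 = v^5 + 3v^4 - 2v^3 + 3v^2 + v to the basis.

The other S-polynomials (S(f_2,g_3), S(f_1,g_4), S(f_2,g_4), S(f_1,g_5), S(f_2,g_5), S(f_1,g_6), S(f_2,g_6), S(g_3,g_6), S(g_4,g_6), S(g_5,g_6), S(f_1,g_7), S(f_2,g_7), S(g_3,g_7), S(g_4,g_7), S(g_5,g_7), S(g_6,g_7)) all reduce to 0 modulo the current basis, so we have a Gröbner basis.
Inter-reduce: drop elements whose leading term is divisible by another's, tail-reduce, and make monic.

G = {u - 3v^4 + 2v^3 - 3v^2 - v - 3, v^5 + 3v^4 - 2v^3 + 3v^2 + v}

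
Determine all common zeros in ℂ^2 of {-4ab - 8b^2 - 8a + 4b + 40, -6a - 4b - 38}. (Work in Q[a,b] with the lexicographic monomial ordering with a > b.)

{(-5, -2), (-12, 17/2)}

Compute a lex Gröbner basis by Buchberger's algorithm.
f_1 = -4ab - 8a - 8b^2 + 4b + 40, LT = ab.
f_2 = -6a - 4b - 38, LT = a.

S(f_1,f_2): lcm = ab. S = 2a + 4/3b^2 - 22/3b - 10.
  reduce S modulo (f_1, f_2):
  remainder 4/3b^2 - 26/3b - 68/3 ≠ 0; add h_3 = 4/3b^2 - 26/3b - 68/3 to the basis.

The other S-polynomials (S(f_1,h_3), S(f_2,h_3)) all reduce to 0 modulo the current basis, so we have a Gröbner basis.
Inter-reduce: drop elements whose leading term is divisible by another's, tail-reduce, and make monic.
Reduced Gröbner basis: {a + 2/3b + 19/3, b^2 - 13/2b - 17}.

Since the basis is lex-ordered, b^2 - 13/2b - 17 is univariate in b. Its roots are {-2, 17/2}. Back-substituting each root into the other basis elements fixes the other coordinates.
  b = -2: the earlier basis element becomes a + 5 = 0, giving a = -5 — point (-5, -2).
  b = 17/2: the earlier basis element becomes a + 12 = 0, giving a = -12 — point (-12, 17/2).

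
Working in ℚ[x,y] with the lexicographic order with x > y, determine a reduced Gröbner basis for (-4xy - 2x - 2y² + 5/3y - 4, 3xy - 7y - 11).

G = {x + y² + 23/6y + 28/3, y³ + 23/6y² + 35/3y + 11/3}

f_1 = -4xy - 2x - 2y² + 5/3y - 4, LT = xy.
f_2 = 3xy - 7y - 11, LT = xy.

S(f_1,f_2): lcm = xy. S = ½x + ½y² + 23/12y + 14/3.
  reduce S modulo (f_1, f_2):
  remainder ½x + ½y² + 23/12y + 14/3 ≠ 0; add g_3 = ½x + ½y² + 23/12y + 14/3 to the basis.

S(f_1,g_3): lcm = xy. S = ½x - y³ - 10/3y² - 39/4y + 1.
  reduce S modulo (f_1, f_2, g_3):
  remainder -y³ - 23/6y² - 35/3y - 11/3 ≠ 0; add g_4 = -y³ - 23/6y² - 35/3y - 11/3 to the basis.

The other S-polynomials (S(f_2,g_3), S(f_1,g_4), S(f_2,g_4), S(g_3,g_4)) all reduce to 0 modulo the current basis, so we have a Gröbner basis.
Inter-reduce: drop elements whose leading term is divisible by another's, tail-reduce, and make monic.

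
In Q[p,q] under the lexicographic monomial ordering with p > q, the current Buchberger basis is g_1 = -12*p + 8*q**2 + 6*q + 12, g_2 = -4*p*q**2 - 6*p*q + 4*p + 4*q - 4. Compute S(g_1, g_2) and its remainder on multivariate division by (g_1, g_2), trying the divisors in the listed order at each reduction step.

lcm(LM(g_1), LM(g_2)) = p*q**2.
S = (lcm/LT(g_1))·g_1 − (lcm/LT(g_2))·g_2 = -3/2*p*q + p - 2/3*q**4 - 1/2*q**3 - q**2 + q - 1.
Reduce S modulo (g_1, g_2) in that order:
  leading term p*q: subtract (1/8*q)·g_1 from -3/2*p*q + p - 2/3*q**4 - 1/2*q**3 - q**2 + q - 1 → p - 2/3*q**4 - 3/2*q**3 - 7/4*q**2 - 1/2*q - 1
  leading term p: subtract (-1/12)·g_1 from p - 2/3*q**4 - 3/2*q**3 - 7/4*q**2 - 1/2*q - 1 → -2/3*q**4 - 3/2*q**3 - 13/12*q**2
  leading term q**4: no divisor's leading term divides it; move -2/3*q**4 to the remainder.
  leading term q**3: no divisor's leading term divides it; move -3/2*q**3 to the remainder.
  leading term q**2: no divisor's leading term divides it; move -13/12*q**2 to the remainder.
The remainder -2/3*q**4 - 3/2*q**3 - 13/12*q**2 is nonzero, so it would be added as the next basis element.
An S-polynomial is built so that the two leading terms cancel; whether anything survives reduction is exactly the Gröbner-basis criterion.

S(g_1, g_2) = -3/2*p*q + p - 2/3*q**4 - 1/2*q**3 - q**2 + q - 1; remainder on division = -2/3*q**4 - 3/2*q**3 - 13/12*q**2.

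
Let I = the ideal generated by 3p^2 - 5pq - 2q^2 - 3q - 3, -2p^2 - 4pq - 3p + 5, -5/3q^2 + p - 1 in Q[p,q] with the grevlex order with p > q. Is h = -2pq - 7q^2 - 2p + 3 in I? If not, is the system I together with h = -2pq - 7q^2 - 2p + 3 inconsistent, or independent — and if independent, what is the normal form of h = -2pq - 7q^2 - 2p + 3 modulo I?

First compute the reduced Gröbner basis of I by Buchberger's algorithm.
f_1 = 3p^2 - 5pq - 2q^2 - 3q - 3, LT = p^2.
f_2 = -2p^2 - 4pq - 3p + 5, LT = p^2.
f_3 = -5/3q^2 + p - 1, LT = q^2.

S(f_1,f_2): lcm = p^2. S = -11/3pq - 2/3q^2 - 3/2p - q + 3/2.
  leading term pq: no divisor's leading term divides it; move -11/3pq to the remainder.
  leading term q^2: subtract (2/5)·f_3 from -2/3q^2 - 3/2p - q + 3/2 → -19/10p - q + 19/10
  leading term p: no divisor's leading term divides it; move -19/10p to the remainder.
  leading term q: no divisor's leading term divides it; move -q to the remainder.
  leading term 1: no divisor's leading term divides it; move 19/10 to the remainder.
  remainder -11/3pq - 19/10p - q + 19/10 ≠ 0; add k_4 = -11/3pq - 19/10p - q + 19/10 to the basis.

S(f_1,k_4): lcm = p^2q. S = -5/3pq^2 - 2/3q^3 - 57/110p^2 - 3/11pq - q^2 + 57/110p - q.
  leading term pq^2: subtract (p)·f_3 from -5/3pq^2 - 2/3q^3 - 57/110p^2 - 3/11pq - q^2 + 57/110p - q → -2/3q^3 - 167/110p^2 - 3/11pq - q^2 + 167/110p - q
  leading term q^3: subtract (2/5q)·f_3 from -2/3q^3 - 167/110p^2 - 3/11pq - q^2 + 167/110p - q → -167/110p^2 - 37/55pq - q^2 + 167/110p - 3/5q
  leading term p^2: subtract (-167/330)·f_1 from -167/110p^2 - 37/55pq - q^2 + 167/110p - 3/5q → -1057/330pq - 332/165q^2 + 167/110p - 233/110q - 167/110
  leading term pq: subtract (1057/1210)·k_4 from -1057/330pq - 332/165q^2 + 167/110p - 233/110q - 167/110 → -332/165q^2 + 38453/12100p - 753/605q - 38453/12100
  leading term q^2: subtract (332/275)·f_3 from -332/165q^2 + 38453/12100p - 753/605q - 38453/12100 → 4769/2420p - 753/605q - 4769/2420
  leading term p: no divisor's leading term divides it; move 4769/2420p to the remainder.
  leading term q: no divisor's leading term divides it; move -753/605q to the remainder.
  leading term 1: no divisor's leading term divides it; move -4769/2420 to the remainder.
  remainder 4769/2420p - 753/605q - 4769/2420 ≠ 0; add k_5 = 4769/2420p - 753/605q - 4769/2420 to the basis.

S(f_2,k_4): lcm = p^2q. S = 2pq^2 - 57/110p^2 + 27/22pq + 57/110p - 5/2q.
  leading term pq^2: subtract (-6/5p)·f_3 from 2pq^2 - 57/110p^2 + 27/22pq + 57/110p - 5/2q → 15/22p^2 + 27/22pq - 15/22p - 5/2q
  leading term p^2: subtract (5/22)·f_1 from 15/22p^2 + 27/22pq - 15/22p - 5/2q → 26/11pq + 5/11q^2 - 15/22p - 20/11q + 15/22
  leading term pq: subtract (-78/121)·k_4 from 26/11pq + 5/11q^2 - 15/22p - 20/11q + 15/22 → 5/11q^2 - 2307/1210p - 298/121q + 2307/1210
  leading term q^2: subtract (-3/11)·f_3 from 5/11q^2 - 2307/1210p - 298/121q + 2307/1210 → -1977/1210p - 298/121q + 1977/1210
  leading term p: subtract (-3954/4769)·k_5 from -1977/1210p - 298/121q + 1977/1210 → -332/95q
  leading term q: no divisor's leading term divides it; move -332/95q to the remainder.
  remainder -332/95q ≠ 0; add k_6 = -332/95q to the basis.

The other S-polynomials (S(f_1,f_3), S(f_2,f_3), S(f_3,k_4), S(f_1,k_5), S(f_2,k_5), S(f_3,k_5), S(k_4,k_5), S(f_1,k_6), S(f_2,k_6), S(f_3,k_6), S(k_4,k_6), S(k_5,k_6)) all reduce to 0 modulo the current basis, so we have a Gröbner basis.
Inter-reduce: drop elements whose leading term is divisible by another's, tail-reduce, and make monic.
Reduced Gröbner basis: {p - 1, q}.
Label its elements g_1 = p - 1, g_2 = q.

Reduce h = -2pq - 7q^2 - 2p + 3 modulo G:
  leading term pq: subtract (-2q)·g_1 from -2pq - 7q^2 - 2p + 3 → -7q^2 - 2p - 2q + 3
  leading term q^2: subtract (-7q)·g_2 from -7q^2 - 2p - 2q + 3 → -2p - 2q + 3
  leading term p: subtract (-2)·g_1 from -2p - 2q + 3 → -2q + 1
  leading term q: subtract (-2)·g_2 from -2q + 1 → 1
  leading term 1: no divisor's leading term divides it; move 1 to the remainder.
  normal form = 1.
The normal form is nonzero, so h ∉ I. Since h minus its normal form lies in I, I + (h) = I + (r) where r = 1; decide whether this ideal is the whole ring.
Here r = 1 is a nonzero constant, hence a unit: 1 ∈ I + (h), the Gröbner basis of I + (h) is {1}, and the enlarged system has no common solution — adjoining h is inconsistent.

Adjoining -2pq - 7q^2 - 2p + 3 makes the ideal the whole ring: the system is inconsistent.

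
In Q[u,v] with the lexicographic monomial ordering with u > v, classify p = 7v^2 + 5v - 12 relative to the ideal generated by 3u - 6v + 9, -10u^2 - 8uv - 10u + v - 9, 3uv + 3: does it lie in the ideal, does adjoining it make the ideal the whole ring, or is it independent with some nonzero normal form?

7v^2 + 5v - 12 lies in I (it reduces to 0).

First compute the reduced Gröbner basis of I by Buchberger's algorithm.
f_1 = 3u - 6v + 9, LT = u.
f_2 = -10u^2 - 8uv - 10u + v - 9, LT = u^2.
f_3 = 3uv + 3, LT = uv.

S(f_1,f_2): lcm = u^2. S = -14/5uv + 2u + 1/10v - 9/10.
  leading term uv: subtract (-14/15v)·f_1 from -14/5uv + 2u + 1/10v - 9/10 → 2u - 28/5v^2 + 17/2v - 9/10
  leading term u: subtract (2/3)·f_1 from 2u - 28/5v^2 + 17/2v - 9/10 → -28/5v^2 + 25/2v - 69/10
  leading term v^2: no divisor's leading term divides it; move -28/5v^2 to the remainder.
  leading term v: no divisor's leading term divides it; move 25/2v to the remainder.
  leading term 1: no divisor's leading term divides it; move -69/10 to the remainder.
  remainder -28/5v^2 + 25/2v - 69/10 ≠ 0; add h_4 = -28/5v^2 + 25/2v - 69/10 to the basis.

S(f_1,f_3): lcm = uv. S = -2v^2 + 3v - 1.
  leading term v^2: subtract (5/14)·h_4 from -2v^2 + 3v - 1 → -41/28v + 41/28
  leading term v: no divisor's leading term divides it; move -41/28v to the remainder.
  leading term 1: no divisor's leading term divides it; move 41/28 to the remainder.
  remainder -41/28v + 41/28 ≠ 0; add h_5 = -41/28v + 41/28 to the basis.

S(f_2,f_3): lcm = u^2v. S = 4/5uv^2 + uv - u - 1/10v^2 + 9/10v.
  leading term uv^2: subtract (4/15v^2)·f_1 from 4/5uv^2 + uv - u - 1/10v^2 + 9/10v → uv - u + 8/5v^3 - 5/2v^2 + 9/10v
  leading term uv: subtract (1/3v)·f_1 from uv - u + 8/5v^3 - 5/2v^2 + 9/10v → -u + 8/5v^3 - 1/2v^2 - 21/10v
  leading term u: subtract (-1/3)·f_1 from -u + 8/5v^3 - 1/2v^2 - 21/10v → 8/5v^3 - 1/2v^2 - 41/10v + 3
  leading term v^3: subtract (-2/7v)·h_4 from 8/5v^3 - 1/2v^2 - 41/10v + 3 → 43/14v^2 - 85/14v + 3
  leading term v^2: subtract (-215/392)·h_4 from 43/14v^2 - 85/14v + 3 → 615/784v - 615/784
  leading term v: subtract (-15/28)·h_5 from 615/784v - 615/784 → 0
  remainder 0.

S(f_1,h_4): leading monomials are coprime, so the S-polynomial reduces to 0 (Buchberger's first criterion).
S(f_2,h_4): leading monomials are coprime, so the S-polynomial reduces to 0 (Buchberger's first criterion).
S(f_3,h_4): lcm = uv^2. S = 125/56uv - 69/56u + v.
  leading term uv: subtract (125/168v)·f_1 from 125/56uv - 69/56u + v → -69/56u + 125/28v^2 - 319/56v
  leading term u: subtract (-23/56)·f_1 from -69/56u + 125/28v^2 - 319/56v → 125/28v^2 - 457/56v + 207/56
  leading term v^2: subtract (-625/784)·h_4 from 125/28v^2 - 457/56v + 207/56 → 2829/1568v - 2829/1568
  leading term v: subtract (-69/56)·h_5 from 2829/1568v - 2829/1568 → 0
  remainder 0.

S(f_1,h_5): leading monomials are coprime, so the S-polynomial reduces to 0 (Buchberger's first criterion).
S(f_2,h_5): leading monomials are coprime, so the S-polynomial reduces to 0 (Buchberger's first criterion).
S(f_3,h_5): lcm = uv. S = u + 1.
  leading term u: subtract (1/3)·f_1 from u + 1 → 2v - 2
  leading term v: subtract (-56/41)·h_5 from 2v - 2 → 0
  remainder 0.

S(h_4,h_5): lcm = v^2. S = -69/56v + 69/56.
  leading term v: subtract (69/82)·h_5 from -69/56v + 69/56 → 0
  remainder 0.

Every S-polynomial of the final basis reduces to 0, so we have a Gröbner basis.
Inter-reduce: drop elements whose leading term is divisible by another's, tail-reduce, and make monic.
Reduced Gröbner basis: {u + 1, v - 1}.
Label its elements g_1 = u + 1, g_2 = v - 1.

Reduce p = 7v^2 + 5v - 12 modulo G:
  leading term v^2: subtract (7v)·g_2 from 7v^2 + 5v - 12 → 12v - 12
  leading term v: subtract (12)·g_2 from 12v - 12 → 0
  normal form = 0.
Since the normal form is 0, p ∈ I.

Ideal membership is decidable via reduction modulo a Gröbner basis.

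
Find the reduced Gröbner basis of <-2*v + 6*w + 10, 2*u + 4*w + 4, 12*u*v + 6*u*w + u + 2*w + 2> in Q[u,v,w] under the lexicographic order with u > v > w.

G = {u + 2*w + 2, v - 3*w - 5, w**2 + 17/7*w + 10/7}

The reduced Gröbner basis is the canonical form of the ideal for this ordering.

f_1 = -2*v + 6*w + 10, LT = v.
f_2 = 2*u + 4*w + 4, LT = u.
f_3 = 12*u*v + 6*u*w + u + 2*w + 2, LT = u*v.

S(f_1,f_3): lcm = u*v. S = -7/2*u*w - 61/12*u - 1/6*w - 1/6.
  leading term u*w: subtract (-7/4*w)·f_2 from -7/2*u*w - 61/12*u - 1/6*w - 1/6 → -61/12*u + 7*w**2 + 41/6*w - 1/6
  leading term u: subtract (-61/24)·f_2 from -61/12*u + 7*w**2 + 41/6*w - 1/6 → 7*w**2 + 17*w + 10
  leading term w**2: no divisor's leading term divides it; move 7*w**2 to the remainder.
  leading term w: no divisor's leading term divides it; move 17*w to the remainder.
  leading term 1: no divisor's leading term divides it; move 10 to the remainder.
  remainder 7*w**2 + 17*w + 10 ≠ 0; add g_4 = 7*w**2 + 17*w + 10 to the basis.

The other S-polynomials (S(f_1,f_2), S(f_2,f_3), S(f_1,g_4), S(f_2,g_4), S(f_3,g_4)) all reduce to 0 modulo the current basis, so we have a Gröbner basis.
Inter-reduce: drop elements whose leading term is divisible by another's, tail-reduce, and make monic.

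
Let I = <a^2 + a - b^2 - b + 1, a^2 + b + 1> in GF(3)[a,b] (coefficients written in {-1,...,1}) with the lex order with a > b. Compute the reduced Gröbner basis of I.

This is the nonlinear analogue of row-reducing a linear system.

f_1 = a^2 + a - b^2 - b + 1, LT = a^2.
f_2 = a^2 + b + 1, LT = a^2.

S(f_1,f_2): lcm = a^2. S = a - b^2 + b.
  leading term a: no divisor's leading term divides it; move a to the remainder.
  leading term b^2: no divisor's leading term divides it; move -b^2 to the remainder.
  leading term b: no divisor's leading term divides it; move b to the remainder.
  remainder a - b^2 + b ≠ 0; add g_3 = a - b^2 + b to the basis.

S(f_1,g_3): lcm = a^2. S = ab^2 - ab + a - b^2 - b + 1.
  leading term ab^2: subtract (b^2)·g_3 from ab^2 - ab + a - b^2 - b + 1 → -ab + a + b^4 - b^3 - b^2 - b + 1
  leading term ab: subtract (-b)·g_3 from -ab + a + b^4 - b^3 - b^2 - b + 1 → a + b^4 + b^3 - b + 1
  leading term a: subtract (1)·g_3 from a + b^4 + b^3 - b + 1 → b^4 + b^3 + b^2 + b + 1
  leading term b^4: no divisor's leading term divides it; move b^4 to the remainder.
  leading term b^3: no divisor's leading term divides it; move b^3 to the remainder.
  leading term b^2: no divisor's leading term divides it; move b^2 to the remainder.
  leading term b: no divisor's leading term divides it; move b to the remainder.
  leading term 1: no divisor's leading term divides it; move 1 to the remainder.
  remainder b^4 + b^3 + b^2 + b + 1 ≠ 0; add g_4 = b^4 + b^3 + b^2 + b + 1 to the basis.

S(f_2,g_3): lcm = a^2. S = ab^2 - ab + b + 1.
  leading term ab^2: subtract (b^2)·g_3 from ab^2 - ab + b + 1 → -ab + b^4 - b^3 + b + 1
  leading term ab: subtract (-b)·g_3 from -ab + b^4 - b^3 + b + 1 → b^4 + b^3 + b^2 + b + 1
  leading term b^4: subtract (1)·g_4 from b^4 + b^3 + b^2 + b + 1 → 0
  remainder 0.

S(f_1,g_4): leading monomials are coprime, so the S-polynomial reduces to 0 (Buchberger's first criterion).
S(f_2,g_4): leading monomials are coprime, so the S-polynomial reduces to 0 (Buchberger's first criterion).
S(g_3,g_4): leading monomials are coprime, so the S-polynomial reduces to 0 (Buchberger's first criterion).
Every S-polynomial of the final basis reduces to 0, so we have a Gröbner basis.
Inter-reduce: drop elements whose leading term is divisible by another's, tail-reduce, and make monic.

G = {a - b^2 + b, b^4 + b^3 + b^2 + b + 1}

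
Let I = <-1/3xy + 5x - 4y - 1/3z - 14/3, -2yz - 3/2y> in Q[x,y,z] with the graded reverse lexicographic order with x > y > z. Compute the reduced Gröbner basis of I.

G = {xy - 15x + 12y + z + 14, xz - 1/15z^2 + 3/4x - 59/60z - 7/10, yz + 3/4y}

Buchberger's algorithm terminates because the ascending chain of leading-term ideals stabilizes.

f_1 = -1/3xy + 5x - 4y - 1/3z - 14/3, LT = xy.
f_2 = -2yz - 3/2y, LT = yz.

S(f_1,f_2): lcm = xyz. S = -3/4xy - 15xz + 12yz + z^2 + 14z.
  leading term xy: subtract (9/4)·f_1 from -3/4xy - 15xz + 12yz + z^2 + 14z → -15xz + 12yz + z^2 - 45/4x + 9y + 59/4z + 21/2
  leading term xz: no divisor's leading term divides it; move -15xz to the remainder.
  leading term yz: subtract (-6)·f_2 from 12yz + z^2 - 45/4x + 9y + 59/4z + 21/2 → z^2 - 45/4x + 59/4z + 21/2
  leading term z^2: no divisor's leading term divides it; move z^2 to the remainder.
  leading term x: no divisor's leading term divides it; move -45/4x to the remainder.
  leading term z: no divisor's leading term divides it; move 59/4z to the remainder.
  leading term 1: no divisor's leading term divides it; move 21/2 to the remainder.
  remainder -15xz + z^2 - 45/4x + 59/4z + 21/2 ≠ 0; add g_3 = -15xz + z^2 - 45/4x + 59/4z + 21/2 to the basis.

S(f_1,g_3): lcm = xyz. S = 1/15yz^2 - 3/4xy - 15xz + 779/60yz + z^2 + 7/10y + 14z.
  leading term yz^2: subtract (-1/30z)·f_2 from 1/15yz^2 - 3/4xy - 15xz + 779/60yz + z^2 + 7/10y + 14z → -3/4xy - 15xz + 194/15yz + z^2 + 7/10y + 14z
  leading term xy: subtract (9/4)·f_1 from -3/4xy - 15xz + 194/15yz + z^2 + 7/10y + 14z → -15xz + 194/15yz + z^2 - 45/4x + 97/10y + 59/4z + 21/2
  leading term xz: subtract (1)·g_3 from -15xz + 194/15yz + z^2 - 45/4x + 97/10y + 59/4z + 21/2 → 194/15yz + 97/10y
  leading term yz: subtract (-97/15)·f_2 from 194/15yz + 97/10y → 0
  remainder 0.

S(f_2,g_3): lcm = xyz. S = 1/15yz^2 + 59/60yz + 7/10y.
  leading term yz^2: subtract (-1/30z)·f_2 from 1/15yz^2 + 59/60yz + 7/10y → 14/15yz + 7/10y
  leading term yz: subtract (-7/15)·f_2 from 14/15yz + 7/10y → 0
  remainder 0.

Every S-polynomial of the final basis reduces to 0, so we have a Gröbner basis.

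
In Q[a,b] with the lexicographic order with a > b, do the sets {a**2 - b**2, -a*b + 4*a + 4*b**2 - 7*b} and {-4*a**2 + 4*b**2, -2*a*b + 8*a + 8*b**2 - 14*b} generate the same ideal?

Equality of ideals is decidable: compute both reduced Gröbner bases (unique for the ordering) and check whether they agree.
Buchberger on the first generating set:
f_1 = a**2 - b**2, LT = a**2.
f_2 = -a*b + 4*a + 4*b**2 - 7*b, LT = a*b.

S(f_1,f_2): lcm = a**2*b. S = 4*a**2 + 4*a*b**2 - 7*a*b - b**3.
  leading term a**2: subtract (4)·f_1 from 4*a**2 + 4*a*b**2 - 7*a*b - b**3 → 4*a*b**2 - 7*a*b - b**3 + 4*b**2
  leading term a*b**2: subtract (-4*b)·f_2 from 4*a*b**2 - 7*a*b - b**3 + 4*b**2 → 9*a*b + 15*b**3 - 24*b**2
  leading term a*b: subtract (-9)·f_2 from 9*a*b + 15*b**3 - 24*b**2 → 36*a + 15*b**3 + 12*b**2 - 63*b
  leading term a: no divisor's leading term divides it; move 36*a to the remainder.
  leading term b**3: no divisor's leading term divides it; move 15*b**3 to the remainder.
  leading term b**2: no divisor's leading term divides it; move 12*b**2 to the remainder.
  leading term b: no divisor's leading term divides it; move -63*b to the remainder.
  remainder 36*a + 15*b**3 + 12*b**2 - 63*b ≠ 0; add g_3 = 36*a + 15*b**3 + 12*b**2 - 63*b to the basis.

S(f_1,g_3): lcm = a**2. S = -5/12*a*b**3 - 1/3*a*b**2 + 7/4*a*b - b**2.
  leading term a*b**3: subtract (5/12*b**2)·f_2 from -5/12*a*b**3 - 1/3*a*b**2 + 7/4*a*b - b**2 → -2*a*b**2 + 7/4*a*b - 5/3*b**4 + 35/12*b**3 - b**2
  leading term a*b**2: subtract (2*b)·f_2 from -2*a*b**2 + 7/4*a*b - 5/3*b**4 + 35/12*b**3 - b**2 → -25/4*a*b - 5/3*b**4 - 61/12*b**3 + 13*b**2
  leading term a*b: subtract (25/4)·f_2 from -25/4*a*b - 5/3*b**4 - 61/12*b**3 + 13*b**2 → -25*a - 5/3*b**4 - 61/12*b**3 - 12*b**2 + 175/4*b
  leading term a: subtract (-25/36)·g_3 from -25*a - 5/3*b**4 - 61/12*b**3 - 12*b**2 + 175/4*b → -5/3*b**4 + 16/3*b**3 - 11/3*b**2
  leading term b**4: no divisor's leading term divides it; move -5/3*b**4 to the remainder.
  leading term b**3: no divisor's leading term divides it; move 16/3*b**3 to the remainder.
  leading term b**2: no divisor's leading term divides it; move -11/3*b**2 to the remainder.
  remainder -5/3*b**4 + 16/3*b**3 - 11/3*b**2 ≠ 0; add g_4 = -5/3*b**4 + 16/3*b**3 - 11/3*b**2 to the basis.

S(f_2,g_3): lcm = a*b. S = -4*a - 5/12*b**4 - 1/3*b**3 - 9/4*b**2 + 7*b.
  leading term a: subtract (-1/9)·g_3 from -4*a - 5/12*b**4 - 1/3*b**3 - 9/4*b**2 + 7*b → -5/12*b**4 + 4/3*b**3 - 11/12*b**2
  leading term b**4: subtract (1/4)·g_4 from -5/12*b**4 + 4/3*b**3 - 11/12*b**2 → 0
  remainder 0.

S(f_1,g_4): leading monomials are coprime, so the S-polynomial reduces to 0 (Buchberger's first criterion).
S(f_2,g_4): lcm = a*b**4. S = -4/5*a*b**3 - 11/5*a*b**2 - 4*b**5 + 7*b**4.
  leading term a*b**3: subtract (4/5*b**2)·f_2 from -4/5*a*b**3 - 11/5*a*b**2 - 4*b**5 + 7*b**4 → -27/5*a*b**2 - 4*b**5 + 19/5*b**4 + 28/5*b**3
  leading term a*b**2: subtract (27/5*b)·f_2 from -27/5*a*b**2 - 4*b**5 + 19/5*b**4 + 28/5*b**3 → -108/5*a*b - 4*b**5 + 19/5*b**4 - 16*b**3 + 189/5*b**2
  leading term a*b: subtract (108/5)·f_2 from -108/5*a*b - 4*b**5 + 19/5*b**4 - 16*b**3 + 189/5*b**2 → -432/5*a - 4*b**5 + 19/5*b**4 - 16*b**3 - 243/5*b**2 + 756/5*b
  leading term a: subtract (-12/5)·g_3 from -432/5*a - 4*b**5 + 19/5*b**4 - 16*b**3 - 243/5*b**2 + 756/5*b → -4*b**5 + 19/5*b**4 + 20*b**3 - 99/5*b**2
  leading term b**5: subtract (12/5*b)·g_4 from -4*b**5 + 19/5*b**4 + 20*b**3 - 99/5*b**2 → -9*b**4 + 144/5*b**3 - 99/5*b**2
  leading term b**4: subtract (27/5)·g_4 from -9*b**4 + 144/5*b**3 - 99/5*b**2 → 0
  remainder 0.

S(g_3,g_4): leading monomials are coprime, so the S-polynomial reduces to 0 (Buchberger's first criterion).
Every S-polynomial of the final basis reduces to 0, so we have a Gröbner basis.
Inter-reduce: drop elements whose leading term is divisible by another's, tail-reduce, and make monic.
Reduced Gröbner basis: {a + 5/12*b**3 + 1/3*b**2 - 7/4*b, b**4 - 16/5*b**3 + 11/5*b**2}.

Buchberger on the second generating set:
h_1 = -4*a**2 + 4*b**2, LT = a**2.
h_2 = -2*a*b + 8*a + 8*b**2 - 14*b, LT = a*b.

S(h_1,h_2): lcm = a**2*b. S = 4*a**2 + 4*a*b**2 - 7*a*b - b**3.
  leading term a**2: subtract (-1)·h_1 from 4*a**2 + 4*a*b**2 - 7*a*b - b**3 → 4*a*b**2 - 7*a*b - b**3 + 4*b**2
  leading term a*b**2: subtract (-2*b)·h_2 from 4*a*b**2 - 7*a*b - b**3 + 4*b**2 → 9*a*b + 15*b**3 - 24*b**2
  leading term a*b: subtract (-9/2)·h_2 from 9*a*b + 15*b**3 - 24*b**2 → 36*a + 15*b**3 + 12*b**2 - 63*b
  leading term a: no divisor's leading term divides it; move 36*a to the remainder.
  leading term b**3: no divisor's leading term divides it; move 15*b**3 to the remainder.
  leading term b**2: no divisor's leading term divides it; move 12*b**2 to the remainder.
  leading term b: no divisor's leading term divides it; move -63*b to the remainder.
  remainder 36*a + 15*b**3 + 12*b**2 - 63*b ≠ 0; add k_3 = 36*a + 15*b**3 + 12*b**2 - 63*b to the basis.

S(h_1,k_3): lcm = a**2. S = -5/12*a*b**3 - 1/3*a*b**2 + 7/4*a*b - b**2.
  leading term a*b**3: subtract (5/24*b**2)·h_2 from -5/12*a*b**3 - 1/3*a*b**2 + 7/4*a*b - b**2 → -2*a*b**2 + 7/4*a*b - 5/3*b**4 + 35/12*b**3 - b**2
  leading term a*b**2: subtract (b)·h_2 from -2*a*b**2 + 7/4*a*b - 5/3*b**4 + 35/12*b**3 - b**2 → -25/4*a*b - 5/3*b**4 - 61/12*b**3 + 13*b**2
  leading term a*b: subtract (25/8)·h_2 from -25/4*a*b - 5/3*b**4 - 61/12*b**3 + 13*b**2 → -25*a - 5/3*b**4 - 61/12*b**3 - 12*b**2 + 175/4*b
  leading term a: subtract (-25/36)·k_3 from -25*a - 5/3*b**4 - 61/12*b**3 - 12*b**2 + 175/4*b → -5/3*b**4 + 16/3*b**3 - 11/3*b**2
  leading term b**4: no divisor's leading term divides it; move -5/3*b**4 to the remainder.
  leading term b**3: no divisor's leading term divides it; move 16/3*b**3 to the remainder.
  leading term b**2: no divisor's leading term divides it; move -11/3*b**2 to the remainder.
  remainder -5/3*b**4 + 16/3*b**3 - 11/3*b**2 ≠ 0; add k_4 = -5/3*b**4 + 16/3*b**3 - 11/3*b**2 to the basis.

S(h_2,k_3): lcm = a*b. S = -4*a - 5/12*b**4 - 1/3*b**3 - 9/4*b**2 + 7*b.
  leading term a: subtract (-1/9)·k_3 from -4*a - 5/12*b**4 - 1/3*b**3 - 9/4*b**2 + 7*b → -5/12*b**4 + 4/3*b**3 - 11/12*b**2
  leading term b**4: subtract (1/4)·k_4 from -5/12*b**4 + 4/3*b**3 - 11/12*b**2 → 0
  remainder 0.

S(h_1,k_4): leading monomials are coprime, so the S-polynomial reduces to 0 (Buchberger's first criterion).
S(h_2,k_4): lcm = a*b**4. S = -4/5*a*b**3 - 11/5*a*b**2 - 4*b**5 + 7*b**4.
  leading term a*b**3: subtract (2/5*b**2)·h_2 from -4/5*a*b**3 - 11/5*a*b**2 - 4*b**5 + 7*b**4 → -27/5*a*b**2 - 4*b**5 + 19/5*b**4 + 28/5*b**3
  leading term a*b**2: subtract (27/10*b)·h_2 from -27/5*a*b**2 - 4*b**5 + 19/5*b**4 + 28/5*b**3 → -108/5*a*b - 4*b**5 + 19/5*b**4 - 16*b**3 + 189/5*b**2
  leading term a*b: subtract (54/5)·h_2 from -108/5*a*b - 4*b**5 + 19/5*b**4 - 16*b**3 + 189/5*b**2 → -432/5*a - 4*b**5 + 19/5*b**4 - 16*b**3 - 243/5*b**2 + 756/5*b
  leading term a: subtract (-12/5)·k_3 from -432/5*a - 4*b**5 + 19/5*b**4 - 16*b**3 - 243/5*b**2 + 756/5*b → -4*b**5 + 19/5*b**4 + 20*b**3 - 99/5*b**2
  leading term b**5: subtract (12/5*b)·k_4 from -4*b**5 + 19/5*b**4 + 20*b**3 - 99/5*b**2 → -9*b**4 + 144/5*b**3 - 99/5*b**2
  leading term b**4: subtract (27/5)·k_4 from -9*b**4 + 144/5*b**3 - 99/5*b**2 → 0
  remainder 0.

S(k_3,k_4): leading monomials are coprime, so the S-polynomial reduces to 0 (Buchberger's first criterion).
Every S-polynomial of the final basis reduces to 0, so we have a Gröbner basis.
Inter-reduce: drop elements whose leading term is divisible by another's, tail-reduce, and make monic.
Reduced Gröbner basis: {a + 5/12*b**3 + 1/3*b**2 - 7/4*b, b**4 - 16/5*b**3 + 11/5*b**2}.

These coincide, so the ideals are equal.

Yes, the ideals are equal.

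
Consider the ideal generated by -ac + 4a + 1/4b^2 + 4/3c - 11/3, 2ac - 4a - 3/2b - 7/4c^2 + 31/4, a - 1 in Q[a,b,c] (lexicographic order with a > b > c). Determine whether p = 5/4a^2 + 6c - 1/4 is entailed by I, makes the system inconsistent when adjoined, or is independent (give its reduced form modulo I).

Adjoining 5/4a^2 + 6c - 1/4 makes the ideal the whole ring: the system is inconsistent.

First compute the reduced Gröbner basis of I by Buchberger's algorithm.
f_1 = -ac + 4a + 1/4b^2 + 4/3c - 11/3, LT = ac.
f_2 = 2ac - 4a - 3/2b - 7/4c^2 + 31/4, LT = ac.
f_3 = a - 1, LT = a.

S(f_1,f_2): lcm = ac. S = -2a - 1/4b^2 + 3/4b + 7/8c^2 - 4/3c - 5/24.
  reduce S modulo (f_1, f_2, f_3):
  remainder -1/4b^2 + 3/4b + 7/8c^2 - 4/3c - 53/24 ≠ 0; add h_4 = -1/4b^2 + 3/4b + 7/8c^2 - 4/3c - 53/24 to the basis.

S(f_1,f_3): lcm = ac. S = -4a - 1/4b^2 - 1/3c + 11/3.
  reduce S modulo (f_1, f_2, f_3, h_4):
  remainder -3/4b - 7/8c^2 + c + 15/8 ≠ 0; add h_5 = -3/4b - 7/8c^2 + c + 15/8 to the basis.

S(h_4,h_5): lcm = b^2. S = -7/6bc^2 + 4/3bc - 1/2b - 7/2c^2 + 16/3c + 53/6.
  reduce S modulo (f_1, f_2, f_3, h_4, h_5):
  remainder 49/36c^4 - 28/9c^3 - 73/18c^2 + 8c + 91/12 ≠ 0; add h_6 = 49/36c^4 - 28/9c^3 - 73/18c^2 + 8c + 91/12 to the basis.

The other S-polynomials (S(f_2,f_3), S(f_1,h_4), S(f_2,h_4), S(f_3,h_4), S(f_1,h_5), S(f_2,h_5), S(f_3,h_5), S(f_1,h_6), S(f_2,h_6), S(f_3,h_6), S(h_4,h_6), S(h_5,h_6)) all reduce to 0 modulo the current basis, so we have a Gröbner basis.
Inter-reduce: drop elements whose leading term is divisible by another's, tail-reduce, and make monic.
Reduced Gröbner basis: {a - 1, b + 7/6c^2 - 4/3c - 5/2, c^4 - 16/7c^3 - 146/49c^2 + 288/49c + 39/7}.
Label its elements g_1 = a - 1, g_2 = b + 7/6c^2 - 4/3c - 5/2, g_3 = c^4 - 16/7c^3 - 146/49c^2 + 288/49c + 39/7.

Reduce p = 5/4a^2 + 6c - 1/4 modulo G:
  leading term a^2: subtract (5/4a)·g_1 from 5/4a^2 + 6c - 1/4 → 5/4a + 6c - 1/4
  leading term a: subtract (5/4)·g_1 from 5/4a + 6c - 1/4 → 6c + 1
  leading term c: no divisor's leading term divides it; move 6c to the remainder.
  leading term 1: no divisor's leading term divides it; move 1 to the remainder.
  normal form = 6c + 1.
The normal form is nonzero, so p ∉ I. Since p minus its normal form lies in I, I + (p) = I + (r) where r = 6c + 1; decide whether this ideal is the whole ring.
Run Buchberger on G together with r (pairs among the g_i already reduce to 0 since G is a Gröbner basis):
g_1 = a - 1, LT = a.
g_2 = b + 7/6c^2 - 4/3c - 5/2, LT = b.
g_3 = c^4 - 16/7c^3 - 146/49c^2 + 288/49c + 39/7, LT = c^4.
r = 6c + 1, LT = c.

S(g_3,r): lcm = c^4. S = -103/42c^3 - 146/49c^2 + 288/49c + 39/7.
  reduce S modulo (g_1, g_2, g_3, r):
  remainder 287065/63504 ≠ 0; add m_5 = 287065/63504 to the basis.

The other S-polynomials (S(g_1,g_2), S(g_1,g_3), S(g_1,r), S(g_2,g_3), S(g_2,r), S(g_1,m_5), S(g_2,m_5), S(g_3,m_5), S(r,m_5)) all reduce to 0 modulo the current basis, so we have a Gröbner basis.
Inter-reduce: drop elements whose leading term is divisible by another's, tail-reduce, and make monic.
Reduced Gröbner basis: {1}.
The reduced Gröbner basis of I + (p) is {1}: the ideal is the whole ring, so the enlarged system has no common solution — adjoining p is inconsistent.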